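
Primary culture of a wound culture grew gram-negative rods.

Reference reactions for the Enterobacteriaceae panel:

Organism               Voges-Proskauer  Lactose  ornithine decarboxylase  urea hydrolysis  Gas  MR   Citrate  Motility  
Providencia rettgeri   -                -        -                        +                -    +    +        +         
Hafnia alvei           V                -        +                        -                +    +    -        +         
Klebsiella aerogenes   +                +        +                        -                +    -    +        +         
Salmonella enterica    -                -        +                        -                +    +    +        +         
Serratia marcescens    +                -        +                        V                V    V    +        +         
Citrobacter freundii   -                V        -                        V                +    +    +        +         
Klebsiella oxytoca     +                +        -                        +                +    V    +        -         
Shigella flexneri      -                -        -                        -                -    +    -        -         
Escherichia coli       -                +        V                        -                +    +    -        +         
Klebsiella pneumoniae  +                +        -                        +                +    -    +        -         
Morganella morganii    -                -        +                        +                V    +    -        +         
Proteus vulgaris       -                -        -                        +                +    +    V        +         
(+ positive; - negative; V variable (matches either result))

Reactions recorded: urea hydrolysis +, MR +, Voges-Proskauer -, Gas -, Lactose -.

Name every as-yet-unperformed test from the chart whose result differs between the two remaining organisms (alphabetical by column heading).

Citrate, ornithine decarboxylase

MR +: excludes Klebsiella aerogenes, Klebsiella pneumoniae — 10 left.
urea hydrolysis +: excludes Hafnia alvei, Salmonella enterica, Shigella flexneri, Escherichia coli — 6 left.
Voges-Proskauer -: excludes Serratia marcescens, Klebsiella oxytoca — 4 left.
Lactose -: all 4 remaining candidates are consistent.
Gas -: excludes Citrobacter freundii, Proteus vulgaris — 2 left.
Two candidates remain: Morganella morganii and Providencia rettgeri.
  ornithine decarboxylase: Morganella morganii +, Providencia rettgeri - — discriminates.
  Citrate: Morganella morganii -, Providencia rettgeri + — discriminates.
  Motility: + vs + — same for both, does not separate.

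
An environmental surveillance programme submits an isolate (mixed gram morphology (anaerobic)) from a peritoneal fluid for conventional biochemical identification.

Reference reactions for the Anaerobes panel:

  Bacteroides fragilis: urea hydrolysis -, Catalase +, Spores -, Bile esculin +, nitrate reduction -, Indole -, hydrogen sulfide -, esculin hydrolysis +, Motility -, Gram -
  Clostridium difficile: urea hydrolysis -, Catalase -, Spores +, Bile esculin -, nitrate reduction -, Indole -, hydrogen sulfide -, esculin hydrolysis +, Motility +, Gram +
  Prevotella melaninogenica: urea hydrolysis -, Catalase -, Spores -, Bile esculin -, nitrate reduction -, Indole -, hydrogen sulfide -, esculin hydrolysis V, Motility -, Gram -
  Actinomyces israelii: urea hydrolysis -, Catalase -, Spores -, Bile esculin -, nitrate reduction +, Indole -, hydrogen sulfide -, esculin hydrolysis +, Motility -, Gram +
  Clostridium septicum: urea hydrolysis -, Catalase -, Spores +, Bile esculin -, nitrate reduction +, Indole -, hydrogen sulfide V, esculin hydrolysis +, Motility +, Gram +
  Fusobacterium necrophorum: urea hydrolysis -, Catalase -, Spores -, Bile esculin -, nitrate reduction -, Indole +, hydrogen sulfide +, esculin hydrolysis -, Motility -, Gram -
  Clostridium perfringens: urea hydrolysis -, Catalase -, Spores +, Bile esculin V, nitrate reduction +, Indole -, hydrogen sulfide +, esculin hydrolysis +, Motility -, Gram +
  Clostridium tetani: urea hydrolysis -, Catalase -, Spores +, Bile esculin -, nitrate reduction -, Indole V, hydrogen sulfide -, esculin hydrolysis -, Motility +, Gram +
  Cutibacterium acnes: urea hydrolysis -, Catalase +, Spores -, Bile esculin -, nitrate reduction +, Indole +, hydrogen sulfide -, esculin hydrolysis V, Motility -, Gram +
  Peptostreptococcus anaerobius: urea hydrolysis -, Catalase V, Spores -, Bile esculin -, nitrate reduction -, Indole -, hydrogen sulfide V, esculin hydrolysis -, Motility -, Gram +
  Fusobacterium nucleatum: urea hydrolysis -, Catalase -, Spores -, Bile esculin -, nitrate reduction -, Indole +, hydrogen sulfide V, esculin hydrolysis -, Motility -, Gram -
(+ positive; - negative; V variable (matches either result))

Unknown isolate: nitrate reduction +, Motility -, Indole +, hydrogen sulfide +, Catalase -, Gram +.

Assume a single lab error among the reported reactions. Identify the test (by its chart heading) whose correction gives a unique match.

As reported, no row in the chart matches all 6 reactions.
Reversing hydrogen sulfide → still no organism matches.
Reversing Motility → still no organism matches.
Reversing Indole (to -) → unique match: Clostridium perfringens.
Reversing Gram → still no organism matches.
Reversing Catalase → still no organism matches.
Reversing nitrate reduction → still no organism matches.

Indole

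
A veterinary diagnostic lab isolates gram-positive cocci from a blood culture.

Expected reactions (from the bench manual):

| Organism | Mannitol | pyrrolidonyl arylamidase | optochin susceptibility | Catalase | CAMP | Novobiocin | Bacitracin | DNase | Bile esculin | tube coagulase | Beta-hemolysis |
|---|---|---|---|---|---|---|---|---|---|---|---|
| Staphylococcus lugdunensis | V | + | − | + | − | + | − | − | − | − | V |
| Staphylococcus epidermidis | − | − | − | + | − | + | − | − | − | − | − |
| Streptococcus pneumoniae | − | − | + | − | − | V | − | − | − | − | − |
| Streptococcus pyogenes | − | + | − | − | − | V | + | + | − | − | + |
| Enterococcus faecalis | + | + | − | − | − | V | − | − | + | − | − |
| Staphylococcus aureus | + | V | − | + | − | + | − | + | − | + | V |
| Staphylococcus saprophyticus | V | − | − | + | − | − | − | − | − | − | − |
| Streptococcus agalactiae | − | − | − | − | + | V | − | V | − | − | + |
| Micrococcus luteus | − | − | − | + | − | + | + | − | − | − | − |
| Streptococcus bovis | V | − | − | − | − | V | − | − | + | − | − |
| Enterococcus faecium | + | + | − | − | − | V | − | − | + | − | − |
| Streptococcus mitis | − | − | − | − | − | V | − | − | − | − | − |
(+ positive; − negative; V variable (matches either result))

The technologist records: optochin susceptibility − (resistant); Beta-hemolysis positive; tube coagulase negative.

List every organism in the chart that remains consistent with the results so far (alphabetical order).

Staphylococcus lugdunensis, Streptococcus agalactiae, Streptococcus pyogenes

Beta-hemolysis +: excludes 8 organisms — 4 left.
tube coagulase −: excludes Staphylococcus aureus — 3 left.
optochin susceptibility −: all 3 remaining candidates are consistent.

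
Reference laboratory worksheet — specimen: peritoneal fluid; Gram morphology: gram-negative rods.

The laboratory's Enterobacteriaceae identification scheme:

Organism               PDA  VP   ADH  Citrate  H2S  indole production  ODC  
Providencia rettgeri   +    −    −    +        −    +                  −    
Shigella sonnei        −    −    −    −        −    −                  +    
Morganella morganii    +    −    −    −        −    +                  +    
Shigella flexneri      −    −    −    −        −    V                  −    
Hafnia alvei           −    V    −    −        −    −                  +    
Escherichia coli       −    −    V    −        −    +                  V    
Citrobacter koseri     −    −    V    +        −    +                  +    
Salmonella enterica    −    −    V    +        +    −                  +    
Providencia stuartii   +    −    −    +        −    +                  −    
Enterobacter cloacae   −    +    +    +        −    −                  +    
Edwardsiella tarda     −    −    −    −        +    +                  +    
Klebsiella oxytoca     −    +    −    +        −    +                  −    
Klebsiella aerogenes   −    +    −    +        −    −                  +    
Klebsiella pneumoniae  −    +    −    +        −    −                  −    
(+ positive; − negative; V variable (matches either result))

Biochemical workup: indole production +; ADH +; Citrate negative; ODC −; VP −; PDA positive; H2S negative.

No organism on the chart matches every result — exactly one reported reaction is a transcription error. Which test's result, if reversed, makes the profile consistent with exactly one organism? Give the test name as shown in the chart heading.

As reported, no row in the chart matches all 7 reactions.
Reversing indole production → still no organism matches.
Reversing VP → still no organism matches.
Reversing ODC → still no organism matches.
Reversing PDA (to −) → unique match: Escherichia coli.
Reversing H2S → still no organism matches.
Reversing ADH → still no organism matches.
Reversing Citrate → still no organism matches.

PDA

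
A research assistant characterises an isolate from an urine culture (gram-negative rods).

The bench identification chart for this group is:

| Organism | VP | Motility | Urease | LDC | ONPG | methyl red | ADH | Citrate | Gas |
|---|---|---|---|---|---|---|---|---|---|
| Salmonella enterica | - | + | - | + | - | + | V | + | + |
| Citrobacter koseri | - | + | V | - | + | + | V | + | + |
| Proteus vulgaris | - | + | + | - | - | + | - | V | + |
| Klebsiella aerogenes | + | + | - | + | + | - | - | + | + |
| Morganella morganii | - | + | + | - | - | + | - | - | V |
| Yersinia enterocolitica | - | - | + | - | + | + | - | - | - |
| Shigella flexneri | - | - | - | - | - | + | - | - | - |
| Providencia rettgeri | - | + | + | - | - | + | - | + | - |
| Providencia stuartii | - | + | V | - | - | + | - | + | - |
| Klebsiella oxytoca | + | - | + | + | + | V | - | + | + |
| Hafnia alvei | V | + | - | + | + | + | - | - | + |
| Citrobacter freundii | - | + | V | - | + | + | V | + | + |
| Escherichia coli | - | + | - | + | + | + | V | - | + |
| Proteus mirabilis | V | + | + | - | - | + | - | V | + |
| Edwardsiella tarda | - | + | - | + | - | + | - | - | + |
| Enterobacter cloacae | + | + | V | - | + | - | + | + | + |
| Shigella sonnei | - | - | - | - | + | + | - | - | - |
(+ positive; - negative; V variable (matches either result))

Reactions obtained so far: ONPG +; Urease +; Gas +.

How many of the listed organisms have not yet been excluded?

Urease +: excludes 7 organisms — 10 left.
ONPG +: excludes 5 organisms — 5 left.
Gas +: excludes Yersinia enterocolitica — 4 left.
Still consistent: Citrobacter freundii, Citrobacter koseri, Enterobacter cloacae, Klebsiella oxytoca.

4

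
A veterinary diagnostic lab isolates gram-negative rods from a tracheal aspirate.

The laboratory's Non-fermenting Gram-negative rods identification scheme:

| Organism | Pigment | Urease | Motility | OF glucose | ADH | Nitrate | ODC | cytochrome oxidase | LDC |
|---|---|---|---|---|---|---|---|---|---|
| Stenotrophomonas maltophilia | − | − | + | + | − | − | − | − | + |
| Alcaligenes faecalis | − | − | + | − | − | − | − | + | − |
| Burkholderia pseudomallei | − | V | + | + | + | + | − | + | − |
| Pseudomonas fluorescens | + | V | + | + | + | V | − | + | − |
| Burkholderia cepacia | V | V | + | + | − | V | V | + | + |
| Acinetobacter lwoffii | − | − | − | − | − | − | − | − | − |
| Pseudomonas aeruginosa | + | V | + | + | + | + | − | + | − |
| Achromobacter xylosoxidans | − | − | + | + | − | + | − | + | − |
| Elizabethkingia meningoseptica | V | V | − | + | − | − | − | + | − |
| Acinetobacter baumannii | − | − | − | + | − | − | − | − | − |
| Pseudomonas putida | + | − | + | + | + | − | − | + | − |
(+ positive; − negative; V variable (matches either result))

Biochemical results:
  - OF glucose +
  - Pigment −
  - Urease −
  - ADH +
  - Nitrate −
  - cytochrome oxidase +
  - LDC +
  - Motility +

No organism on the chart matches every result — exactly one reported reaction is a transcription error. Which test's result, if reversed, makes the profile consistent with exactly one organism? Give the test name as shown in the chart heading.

As reported, no row in the chart matches all 8 reactions.
Reversing LDC → still no organism matches.
Reversing OF glucose → still no organism matches.
Reversing Motility → still no organism matches.
Reversing Nitrate → still no organism matches.
Reversing ADH (to −) → unique match: Burkholderia cepacia.
Reversing Urease → still no organism matches.
Reversing Pigment → still no organism matches.
Reversing cytochrome oxidase → still no organism matches.

ADH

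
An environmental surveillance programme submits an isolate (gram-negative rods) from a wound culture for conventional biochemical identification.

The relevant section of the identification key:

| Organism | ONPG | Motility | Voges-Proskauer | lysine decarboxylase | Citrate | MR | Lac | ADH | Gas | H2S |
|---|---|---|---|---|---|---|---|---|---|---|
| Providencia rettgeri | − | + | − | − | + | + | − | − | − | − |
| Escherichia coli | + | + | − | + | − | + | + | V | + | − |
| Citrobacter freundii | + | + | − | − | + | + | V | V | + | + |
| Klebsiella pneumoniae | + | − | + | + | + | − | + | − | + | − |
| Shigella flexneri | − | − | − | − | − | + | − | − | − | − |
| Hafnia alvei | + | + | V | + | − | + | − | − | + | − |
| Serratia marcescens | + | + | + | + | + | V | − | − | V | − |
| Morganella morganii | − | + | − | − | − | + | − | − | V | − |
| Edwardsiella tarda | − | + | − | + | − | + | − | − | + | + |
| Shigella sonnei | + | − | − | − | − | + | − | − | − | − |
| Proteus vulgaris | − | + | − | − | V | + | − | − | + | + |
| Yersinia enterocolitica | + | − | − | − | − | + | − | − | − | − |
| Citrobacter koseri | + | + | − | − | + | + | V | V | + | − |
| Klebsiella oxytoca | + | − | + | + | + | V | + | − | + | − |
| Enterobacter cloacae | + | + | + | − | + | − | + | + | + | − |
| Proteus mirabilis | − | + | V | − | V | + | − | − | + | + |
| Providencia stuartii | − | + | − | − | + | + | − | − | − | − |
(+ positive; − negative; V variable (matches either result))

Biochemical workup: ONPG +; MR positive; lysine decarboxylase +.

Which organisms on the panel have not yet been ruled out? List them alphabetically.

Escherichia coli, Hafnia alvei, Klebsiella oxytoca, Serratia marcescens

MR +: excludes Klebsiella pneumoniae, Enterobacter cloacae — 15 left.
lysine decarboxylase +: excludes 10 organisms — 5 left.
ONPG +: excludes Edwardsiella tarda — 4 left.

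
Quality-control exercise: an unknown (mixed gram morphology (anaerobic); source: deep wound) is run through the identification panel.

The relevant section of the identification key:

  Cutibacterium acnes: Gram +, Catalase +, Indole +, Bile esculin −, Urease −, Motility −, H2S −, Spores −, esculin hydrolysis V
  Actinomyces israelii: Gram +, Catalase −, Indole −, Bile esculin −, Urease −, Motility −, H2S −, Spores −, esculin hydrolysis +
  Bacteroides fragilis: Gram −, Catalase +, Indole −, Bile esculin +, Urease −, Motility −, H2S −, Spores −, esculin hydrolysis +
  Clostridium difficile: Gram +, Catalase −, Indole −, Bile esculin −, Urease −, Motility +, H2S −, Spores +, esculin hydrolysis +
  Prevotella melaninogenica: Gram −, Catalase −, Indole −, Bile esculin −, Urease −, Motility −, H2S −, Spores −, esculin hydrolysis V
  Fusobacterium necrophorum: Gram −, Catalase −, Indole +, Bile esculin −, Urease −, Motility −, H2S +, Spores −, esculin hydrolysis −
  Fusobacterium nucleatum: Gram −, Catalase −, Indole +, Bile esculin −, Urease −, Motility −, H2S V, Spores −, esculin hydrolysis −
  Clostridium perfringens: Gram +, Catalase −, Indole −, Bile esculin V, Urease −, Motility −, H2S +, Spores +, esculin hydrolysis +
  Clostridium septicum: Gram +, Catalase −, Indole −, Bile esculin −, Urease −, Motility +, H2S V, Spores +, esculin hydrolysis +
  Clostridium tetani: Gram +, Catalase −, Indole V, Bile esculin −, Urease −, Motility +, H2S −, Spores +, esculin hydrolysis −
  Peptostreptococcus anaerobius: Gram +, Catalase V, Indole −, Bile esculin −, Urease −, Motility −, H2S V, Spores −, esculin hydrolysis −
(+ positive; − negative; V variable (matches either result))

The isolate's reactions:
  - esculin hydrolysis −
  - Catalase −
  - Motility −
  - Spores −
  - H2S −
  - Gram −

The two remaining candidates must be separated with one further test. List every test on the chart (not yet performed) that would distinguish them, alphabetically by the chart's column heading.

Indole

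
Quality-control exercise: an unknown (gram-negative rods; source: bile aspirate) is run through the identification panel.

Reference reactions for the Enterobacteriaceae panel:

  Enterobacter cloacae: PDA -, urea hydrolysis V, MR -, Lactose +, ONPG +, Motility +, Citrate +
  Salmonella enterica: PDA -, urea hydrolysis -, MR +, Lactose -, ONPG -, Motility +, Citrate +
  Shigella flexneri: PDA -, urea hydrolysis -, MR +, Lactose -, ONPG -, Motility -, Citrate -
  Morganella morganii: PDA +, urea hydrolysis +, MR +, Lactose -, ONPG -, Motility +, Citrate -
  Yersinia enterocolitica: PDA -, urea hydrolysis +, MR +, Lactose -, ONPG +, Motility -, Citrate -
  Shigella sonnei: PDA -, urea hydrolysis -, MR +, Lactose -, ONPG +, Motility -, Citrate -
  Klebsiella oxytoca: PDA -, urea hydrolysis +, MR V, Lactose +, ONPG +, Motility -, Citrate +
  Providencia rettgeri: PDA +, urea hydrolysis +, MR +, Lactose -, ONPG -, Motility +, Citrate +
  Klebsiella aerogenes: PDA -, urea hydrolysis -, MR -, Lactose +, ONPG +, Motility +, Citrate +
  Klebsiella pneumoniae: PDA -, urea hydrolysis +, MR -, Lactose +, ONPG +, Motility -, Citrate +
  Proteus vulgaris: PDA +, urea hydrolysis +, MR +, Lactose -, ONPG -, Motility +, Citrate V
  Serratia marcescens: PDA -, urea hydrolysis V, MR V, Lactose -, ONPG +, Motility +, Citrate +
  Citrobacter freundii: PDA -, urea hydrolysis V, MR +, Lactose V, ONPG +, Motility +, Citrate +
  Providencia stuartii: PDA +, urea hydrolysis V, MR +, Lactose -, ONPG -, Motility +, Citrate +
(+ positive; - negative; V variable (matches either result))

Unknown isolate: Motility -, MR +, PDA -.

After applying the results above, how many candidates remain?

4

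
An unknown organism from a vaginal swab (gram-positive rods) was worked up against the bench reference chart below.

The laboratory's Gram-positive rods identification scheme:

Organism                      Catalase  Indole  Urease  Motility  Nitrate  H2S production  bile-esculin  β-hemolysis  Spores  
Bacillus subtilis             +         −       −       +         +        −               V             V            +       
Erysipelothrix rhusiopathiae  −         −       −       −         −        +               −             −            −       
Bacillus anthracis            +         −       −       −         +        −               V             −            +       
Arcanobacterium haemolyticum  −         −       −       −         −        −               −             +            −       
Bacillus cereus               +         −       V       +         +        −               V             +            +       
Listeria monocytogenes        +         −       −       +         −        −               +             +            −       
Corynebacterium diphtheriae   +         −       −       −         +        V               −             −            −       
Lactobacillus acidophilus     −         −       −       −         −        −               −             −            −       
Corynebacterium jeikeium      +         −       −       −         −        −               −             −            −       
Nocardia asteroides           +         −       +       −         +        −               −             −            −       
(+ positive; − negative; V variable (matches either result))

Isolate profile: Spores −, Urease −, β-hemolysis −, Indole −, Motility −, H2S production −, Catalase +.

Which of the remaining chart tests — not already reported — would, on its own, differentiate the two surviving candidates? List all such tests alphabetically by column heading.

Nitrate

Catalase +: excludes Erysipelothrix rhusiopathiae, Arcanobacterium haemolyticum, Lactobacillus acidophilus — 7 left.
β-hemolysis −: excludes Bacillus cereus, Listeria monocytogenes — 5 left.
Indole −: all 5 remaining candidates are consistent.
Motility −: excludes Bacillus subtilis — 4 left.
Urease −: excludes Nocardia asteroides — 3 left.
H2S production −: all 3 remaining candidates are consistent.
Spores −: excludes Bacillus anthracis — 2 left.
Two candidates remain: Corynebacterium diphtheriae and Corynebacterium jeikeium.
  Nitrate: Corynebacterium diphtheriae +, Corynebacterium jeikeium − — discriminates.
  bile-esculin: − vs − — same for both, does not separate.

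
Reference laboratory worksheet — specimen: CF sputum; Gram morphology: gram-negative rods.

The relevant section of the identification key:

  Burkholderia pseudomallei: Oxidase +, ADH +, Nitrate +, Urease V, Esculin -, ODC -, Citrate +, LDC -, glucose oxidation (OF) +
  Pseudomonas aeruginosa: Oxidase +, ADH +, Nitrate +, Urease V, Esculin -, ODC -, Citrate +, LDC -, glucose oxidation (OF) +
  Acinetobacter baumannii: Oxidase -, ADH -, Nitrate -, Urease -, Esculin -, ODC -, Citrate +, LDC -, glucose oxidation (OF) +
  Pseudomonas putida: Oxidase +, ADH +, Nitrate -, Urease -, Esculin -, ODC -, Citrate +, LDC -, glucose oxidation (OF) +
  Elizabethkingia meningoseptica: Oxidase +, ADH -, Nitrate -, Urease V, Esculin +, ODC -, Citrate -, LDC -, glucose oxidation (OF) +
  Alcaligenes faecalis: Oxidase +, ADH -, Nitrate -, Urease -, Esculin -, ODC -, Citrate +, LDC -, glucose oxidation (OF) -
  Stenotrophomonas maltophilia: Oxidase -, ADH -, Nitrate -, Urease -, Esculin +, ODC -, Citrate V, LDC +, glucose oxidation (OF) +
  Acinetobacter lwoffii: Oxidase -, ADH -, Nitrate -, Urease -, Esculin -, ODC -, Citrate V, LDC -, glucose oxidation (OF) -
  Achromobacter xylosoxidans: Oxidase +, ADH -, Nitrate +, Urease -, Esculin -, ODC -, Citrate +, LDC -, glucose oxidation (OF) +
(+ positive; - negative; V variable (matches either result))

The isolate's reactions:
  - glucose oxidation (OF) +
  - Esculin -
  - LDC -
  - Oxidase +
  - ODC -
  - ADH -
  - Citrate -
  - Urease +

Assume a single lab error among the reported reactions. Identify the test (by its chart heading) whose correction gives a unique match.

As reported, no row in the chart matches all 8 reactions.
Reversing glucose oxidation (OF) → still no organism matches.
Reversing ODC → still no organism matches.
Reversing Oxidase → still no organism matches.
Reversing LDC → still no organism matches.
Reversing ADH → still no organism matches.
Reversing Esculin (to +) → unique match: Elizabethkingia meningoseptica.
Reversing Citrate → still no organism matches.
Reversing Urease → still no organism matches.

Esculin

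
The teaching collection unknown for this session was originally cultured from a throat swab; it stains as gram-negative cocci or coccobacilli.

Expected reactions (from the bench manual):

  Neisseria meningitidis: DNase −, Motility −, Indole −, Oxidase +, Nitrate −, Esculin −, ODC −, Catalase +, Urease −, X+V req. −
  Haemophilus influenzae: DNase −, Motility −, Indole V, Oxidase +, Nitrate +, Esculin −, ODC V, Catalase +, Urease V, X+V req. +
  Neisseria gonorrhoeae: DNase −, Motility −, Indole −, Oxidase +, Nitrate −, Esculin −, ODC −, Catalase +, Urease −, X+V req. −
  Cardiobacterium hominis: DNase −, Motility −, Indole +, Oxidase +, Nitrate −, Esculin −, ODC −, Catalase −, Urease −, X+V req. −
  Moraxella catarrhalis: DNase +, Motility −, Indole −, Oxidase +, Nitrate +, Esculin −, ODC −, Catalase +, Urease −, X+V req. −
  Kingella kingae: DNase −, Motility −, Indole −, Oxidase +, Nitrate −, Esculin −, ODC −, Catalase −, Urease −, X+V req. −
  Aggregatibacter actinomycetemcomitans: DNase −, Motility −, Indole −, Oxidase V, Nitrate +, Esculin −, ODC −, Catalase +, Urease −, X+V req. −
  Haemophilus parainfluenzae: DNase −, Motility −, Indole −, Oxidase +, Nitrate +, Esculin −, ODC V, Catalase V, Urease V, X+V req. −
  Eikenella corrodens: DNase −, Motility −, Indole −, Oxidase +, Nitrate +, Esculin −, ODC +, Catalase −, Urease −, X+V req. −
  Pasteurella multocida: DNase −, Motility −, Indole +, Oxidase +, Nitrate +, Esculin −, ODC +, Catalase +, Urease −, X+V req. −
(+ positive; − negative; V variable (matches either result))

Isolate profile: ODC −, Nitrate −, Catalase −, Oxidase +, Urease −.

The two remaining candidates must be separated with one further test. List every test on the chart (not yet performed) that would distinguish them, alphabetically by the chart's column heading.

Indole

Urease −: all 10 remaining candidates are consistent.
Nitrate −: excludes 6 organisms — 4 left.
Oxidase +: all 4 remaining candidates are consistent.
ODC −: all 4 remaining candidates are consistent.
Catalase −: excludes Neisseria meningitidis, Neisseria gonorrhoeae — 2 left.
Two candidates remain: Cardiobacterium hominis and Kingella kingae.
  DNase: − vs − — same for both, does not separate.
  Motility: − vs − — same for both, does not separate.
  Indole: Cardiobacterium hominis +, Kingella kingae − — discriminates.
  Esculin: − vs − — same for both, does not separate.
  X+V req.: − vs − — same for both, does not separate.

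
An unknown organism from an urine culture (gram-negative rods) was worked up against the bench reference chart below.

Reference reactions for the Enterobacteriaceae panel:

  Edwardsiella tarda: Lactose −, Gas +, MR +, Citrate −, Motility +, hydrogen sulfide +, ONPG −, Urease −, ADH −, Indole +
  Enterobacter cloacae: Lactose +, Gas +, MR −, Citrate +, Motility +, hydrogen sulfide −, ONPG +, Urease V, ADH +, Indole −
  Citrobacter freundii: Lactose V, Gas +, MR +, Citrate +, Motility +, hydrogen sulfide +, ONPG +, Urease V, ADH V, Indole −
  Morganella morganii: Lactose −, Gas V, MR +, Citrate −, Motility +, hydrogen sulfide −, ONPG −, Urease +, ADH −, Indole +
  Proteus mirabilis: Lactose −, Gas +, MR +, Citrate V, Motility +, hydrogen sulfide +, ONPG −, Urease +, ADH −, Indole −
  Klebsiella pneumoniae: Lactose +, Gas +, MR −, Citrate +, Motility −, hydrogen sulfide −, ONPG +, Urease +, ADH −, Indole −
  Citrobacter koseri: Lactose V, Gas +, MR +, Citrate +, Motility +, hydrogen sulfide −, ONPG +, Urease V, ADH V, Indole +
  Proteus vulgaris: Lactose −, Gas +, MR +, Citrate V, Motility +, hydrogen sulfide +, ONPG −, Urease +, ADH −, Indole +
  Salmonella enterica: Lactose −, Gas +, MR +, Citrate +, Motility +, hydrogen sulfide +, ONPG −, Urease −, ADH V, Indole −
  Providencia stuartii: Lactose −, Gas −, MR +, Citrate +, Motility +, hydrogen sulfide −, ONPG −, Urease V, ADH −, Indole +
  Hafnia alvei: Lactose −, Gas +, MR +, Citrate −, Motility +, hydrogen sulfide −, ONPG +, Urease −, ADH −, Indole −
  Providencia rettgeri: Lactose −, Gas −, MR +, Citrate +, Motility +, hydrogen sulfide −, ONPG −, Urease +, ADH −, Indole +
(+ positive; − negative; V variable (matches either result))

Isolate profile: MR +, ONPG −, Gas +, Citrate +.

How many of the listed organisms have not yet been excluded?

3

MR +: excludes Enterobacter cloacae, Klebsiella pneumoniae — 10 left.
Citrate +: excludes Edwardsiella tarda, Morganella morganii, Hafnia alvei — 7 left.
ONPG −: excludes Citrobacter freundii, Citrobacter koseri — 5 left.
Gas +: excludes Providencia stuartii, Providencia rettgeri — 3 left.
Still consistent: Proteus mirabilis, Proteus vulgaris, Salmonella enterica.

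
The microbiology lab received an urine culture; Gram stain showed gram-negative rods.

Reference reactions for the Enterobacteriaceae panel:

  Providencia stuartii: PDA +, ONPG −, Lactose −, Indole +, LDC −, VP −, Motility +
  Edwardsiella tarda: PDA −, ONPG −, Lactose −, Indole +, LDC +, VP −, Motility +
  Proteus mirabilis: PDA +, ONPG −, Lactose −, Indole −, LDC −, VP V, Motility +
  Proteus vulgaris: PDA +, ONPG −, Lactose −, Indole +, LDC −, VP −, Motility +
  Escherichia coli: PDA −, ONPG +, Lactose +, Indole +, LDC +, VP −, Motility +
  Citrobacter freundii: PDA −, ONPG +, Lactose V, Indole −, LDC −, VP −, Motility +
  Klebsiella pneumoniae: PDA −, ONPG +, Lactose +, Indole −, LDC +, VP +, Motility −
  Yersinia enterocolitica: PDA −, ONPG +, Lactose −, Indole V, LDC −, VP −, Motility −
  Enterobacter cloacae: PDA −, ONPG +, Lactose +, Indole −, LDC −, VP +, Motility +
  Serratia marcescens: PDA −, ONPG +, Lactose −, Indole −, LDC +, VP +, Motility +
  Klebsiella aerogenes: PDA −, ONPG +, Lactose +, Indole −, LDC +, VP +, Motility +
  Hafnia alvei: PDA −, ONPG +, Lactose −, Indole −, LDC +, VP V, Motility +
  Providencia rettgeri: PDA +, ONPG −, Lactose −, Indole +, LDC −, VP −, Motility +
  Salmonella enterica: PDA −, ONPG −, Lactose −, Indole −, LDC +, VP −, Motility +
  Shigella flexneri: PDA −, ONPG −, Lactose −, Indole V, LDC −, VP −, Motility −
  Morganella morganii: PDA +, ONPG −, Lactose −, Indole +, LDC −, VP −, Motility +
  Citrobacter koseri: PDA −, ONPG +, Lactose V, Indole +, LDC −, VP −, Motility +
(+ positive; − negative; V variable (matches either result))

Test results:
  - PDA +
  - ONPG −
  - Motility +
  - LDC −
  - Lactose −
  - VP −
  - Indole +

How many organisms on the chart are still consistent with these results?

VP −: excludes Klebsiella pneumoniae, Enterobacter cloacae, Serratia marcescens, Klebsiella aerogenes — 13 left.
Lactose −: excludes Escherichia coli — 12 left.
PDA +: excludes 7 organisms — 5 left.
Indole +: excludes Proteus mirabilis — 4 left.
ONPG −: all 4 remaining candidates are consistent.
Motility +: all 4 remaining candidates are consistent.
LDC −: all 4 remaining candidates are consistent.
Still consistent: Morganella morganii, Proteus vulgaris, Providencia rettgeri, Providencia stuartii.

4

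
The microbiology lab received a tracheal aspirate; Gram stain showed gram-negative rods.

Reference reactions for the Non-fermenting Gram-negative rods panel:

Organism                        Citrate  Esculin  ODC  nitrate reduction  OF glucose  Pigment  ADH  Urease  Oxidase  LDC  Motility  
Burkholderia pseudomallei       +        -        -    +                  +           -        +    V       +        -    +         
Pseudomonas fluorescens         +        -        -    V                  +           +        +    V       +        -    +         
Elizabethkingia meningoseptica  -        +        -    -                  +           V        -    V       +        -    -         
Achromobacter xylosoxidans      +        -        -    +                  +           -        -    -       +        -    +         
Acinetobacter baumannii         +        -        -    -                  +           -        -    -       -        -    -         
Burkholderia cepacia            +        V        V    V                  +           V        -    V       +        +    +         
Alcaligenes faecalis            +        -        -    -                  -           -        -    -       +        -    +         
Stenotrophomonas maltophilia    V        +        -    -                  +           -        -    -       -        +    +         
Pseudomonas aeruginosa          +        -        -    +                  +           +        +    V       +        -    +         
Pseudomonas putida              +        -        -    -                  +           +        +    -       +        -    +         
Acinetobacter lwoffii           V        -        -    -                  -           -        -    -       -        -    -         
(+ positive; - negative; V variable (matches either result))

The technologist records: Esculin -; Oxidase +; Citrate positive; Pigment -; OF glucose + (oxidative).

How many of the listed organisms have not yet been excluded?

Oxidase +: excludes Acinetobacter baumannii, Stenotrophomonas maltophilia, Acinetobacter lwoffii — 8 left.
Citrate +: excludes Elizabethkingia meningoseptica — 7 left.
Esculin -: all 7 remaining candidates are consistent.
OF glucose +: excludes Alcaligenes faecalis — 6 left.
Pigment -: excludes Pseudomonas fluorescens, Pseudomonas aeruginosa, Pseudomonas putida — 3 left.
Still consistent: Achromobacter xylosoxidans, Burkholderia cepacia, Burkholderia pseudomallei.

3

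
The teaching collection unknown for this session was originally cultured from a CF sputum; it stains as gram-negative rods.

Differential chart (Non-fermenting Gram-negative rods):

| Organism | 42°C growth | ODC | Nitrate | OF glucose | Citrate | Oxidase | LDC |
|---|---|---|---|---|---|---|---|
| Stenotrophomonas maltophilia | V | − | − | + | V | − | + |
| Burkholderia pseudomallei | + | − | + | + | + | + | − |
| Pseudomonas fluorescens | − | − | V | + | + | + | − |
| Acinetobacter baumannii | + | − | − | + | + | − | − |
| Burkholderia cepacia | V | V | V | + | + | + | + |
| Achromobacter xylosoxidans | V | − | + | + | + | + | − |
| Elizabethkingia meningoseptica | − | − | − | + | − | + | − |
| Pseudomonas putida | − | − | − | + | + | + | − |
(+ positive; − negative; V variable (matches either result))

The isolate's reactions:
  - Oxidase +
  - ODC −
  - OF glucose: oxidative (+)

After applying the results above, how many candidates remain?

ODC −: all 8 remaining candidates are consistent.
Oxidase +: excludes Stenotrophomonas maltophilia, Acinetobacter baumannii — 6 left.
OF glucose +: all 6 remaining candidates are consistent.
Still consistent: Achromobacter xylosoxidans, Burkholderia cepacia, Burkholderia pseudomallei, Elizabethkingia meningoseptica, Pseudomonas fluorescens, Pseudomonas putida.

6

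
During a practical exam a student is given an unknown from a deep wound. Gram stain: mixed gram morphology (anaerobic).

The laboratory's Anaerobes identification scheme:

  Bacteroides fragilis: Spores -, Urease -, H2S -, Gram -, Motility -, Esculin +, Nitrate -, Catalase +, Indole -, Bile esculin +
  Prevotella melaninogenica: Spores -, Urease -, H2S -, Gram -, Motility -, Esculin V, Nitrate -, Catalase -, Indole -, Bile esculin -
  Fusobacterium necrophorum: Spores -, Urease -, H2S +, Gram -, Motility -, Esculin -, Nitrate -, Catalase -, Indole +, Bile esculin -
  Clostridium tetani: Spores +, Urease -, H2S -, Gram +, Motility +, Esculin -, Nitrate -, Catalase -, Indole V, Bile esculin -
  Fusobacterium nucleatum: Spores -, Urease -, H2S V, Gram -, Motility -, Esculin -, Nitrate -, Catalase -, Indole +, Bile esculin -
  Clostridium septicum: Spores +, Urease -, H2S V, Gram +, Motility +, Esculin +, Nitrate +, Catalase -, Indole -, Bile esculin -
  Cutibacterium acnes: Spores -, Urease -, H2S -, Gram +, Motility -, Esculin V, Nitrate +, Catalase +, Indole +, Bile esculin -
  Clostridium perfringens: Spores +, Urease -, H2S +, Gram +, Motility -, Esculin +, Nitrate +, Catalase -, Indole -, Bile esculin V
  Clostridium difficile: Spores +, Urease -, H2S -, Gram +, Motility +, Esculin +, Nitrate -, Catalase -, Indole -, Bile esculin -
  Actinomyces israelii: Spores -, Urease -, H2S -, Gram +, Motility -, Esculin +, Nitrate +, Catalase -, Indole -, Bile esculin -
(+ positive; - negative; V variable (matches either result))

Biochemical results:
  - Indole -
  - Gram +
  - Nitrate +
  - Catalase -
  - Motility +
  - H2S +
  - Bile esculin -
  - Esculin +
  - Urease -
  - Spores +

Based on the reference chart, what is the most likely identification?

Clostridium septicum

Motility +: excludes 7 organisms — 3 left.
H2S +: excludes Clostridium tetani, Clostridium difficile — 1 left.
Indole -: the one remaining candidate is consistent.
Bile esculin -: the one remaining candidate is consistent.
Spores +: the one remaining candidate is consistent.
Gram +: the one remaining candidate is consistent.
Nitrate +: the one remaining candidate is consistent.
Urease -: the one remaining candidate is consistent.
Esculin +: the one remaining candidate is consistent.
Catalase -: the one remaining candidate is consistent.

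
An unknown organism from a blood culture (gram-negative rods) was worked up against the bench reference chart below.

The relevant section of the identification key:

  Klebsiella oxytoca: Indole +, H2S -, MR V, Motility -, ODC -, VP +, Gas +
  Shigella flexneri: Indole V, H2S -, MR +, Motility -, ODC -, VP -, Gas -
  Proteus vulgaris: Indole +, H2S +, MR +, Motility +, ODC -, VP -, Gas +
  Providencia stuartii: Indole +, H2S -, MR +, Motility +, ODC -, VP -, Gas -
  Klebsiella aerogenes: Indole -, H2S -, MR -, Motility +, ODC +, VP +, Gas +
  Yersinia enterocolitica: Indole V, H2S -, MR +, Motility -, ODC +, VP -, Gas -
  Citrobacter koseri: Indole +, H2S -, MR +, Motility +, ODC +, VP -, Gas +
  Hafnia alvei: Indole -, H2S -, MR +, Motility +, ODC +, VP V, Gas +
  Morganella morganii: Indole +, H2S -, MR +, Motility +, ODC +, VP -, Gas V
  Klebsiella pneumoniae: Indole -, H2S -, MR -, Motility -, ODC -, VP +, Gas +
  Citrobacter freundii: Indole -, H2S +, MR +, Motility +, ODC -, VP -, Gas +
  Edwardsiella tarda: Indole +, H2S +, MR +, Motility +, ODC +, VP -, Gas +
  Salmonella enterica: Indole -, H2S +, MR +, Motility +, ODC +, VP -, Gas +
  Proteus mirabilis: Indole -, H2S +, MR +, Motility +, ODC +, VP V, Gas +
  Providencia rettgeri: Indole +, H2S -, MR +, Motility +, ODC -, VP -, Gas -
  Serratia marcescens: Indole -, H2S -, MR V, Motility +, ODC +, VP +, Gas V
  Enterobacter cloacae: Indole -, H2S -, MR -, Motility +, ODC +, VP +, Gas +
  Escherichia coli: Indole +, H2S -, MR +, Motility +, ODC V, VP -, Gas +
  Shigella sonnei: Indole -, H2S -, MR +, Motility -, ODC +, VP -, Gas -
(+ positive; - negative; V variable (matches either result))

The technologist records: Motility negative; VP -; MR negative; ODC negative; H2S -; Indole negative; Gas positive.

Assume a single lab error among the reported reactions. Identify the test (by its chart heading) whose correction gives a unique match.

VP

As reported, no row in the chart matches all 7 reactions.
Reversing H2S → still no organism matches.
Reversing MR → still no organism matches.
Reversing Motility → still no organism matches.
Reversing Indole → still no organism matches.
Reversing VP (to +) → unique match: Klebsiella pneumoniae.
Reversing ODC → still no organism matches.
Reversing Gas → still no organism matches.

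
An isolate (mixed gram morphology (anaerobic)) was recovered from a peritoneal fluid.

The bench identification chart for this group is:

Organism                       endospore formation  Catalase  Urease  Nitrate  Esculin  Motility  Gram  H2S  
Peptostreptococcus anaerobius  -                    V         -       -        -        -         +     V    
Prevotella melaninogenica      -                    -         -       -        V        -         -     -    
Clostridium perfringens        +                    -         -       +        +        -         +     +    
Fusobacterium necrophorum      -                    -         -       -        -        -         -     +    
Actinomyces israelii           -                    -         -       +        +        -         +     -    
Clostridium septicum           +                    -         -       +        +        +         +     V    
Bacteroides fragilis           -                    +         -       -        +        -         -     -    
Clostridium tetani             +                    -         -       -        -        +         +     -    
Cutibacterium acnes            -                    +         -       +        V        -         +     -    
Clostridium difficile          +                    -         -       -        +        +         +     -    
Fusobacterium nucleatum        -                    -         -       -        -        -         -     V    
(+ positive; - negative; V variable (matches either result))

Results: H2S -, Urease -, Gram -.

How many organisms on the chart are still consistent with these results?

Gram -: excludes 7 organisms — 4 left.
Urease -: all 4 remaining candidates are consistent.
H2S -: excludes Fusobacterium necrophorum — 3 left.
Still consistent: Bacteroides fragilis, Fusobacterium nucleatum, Prevotella melaninogenica.

3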